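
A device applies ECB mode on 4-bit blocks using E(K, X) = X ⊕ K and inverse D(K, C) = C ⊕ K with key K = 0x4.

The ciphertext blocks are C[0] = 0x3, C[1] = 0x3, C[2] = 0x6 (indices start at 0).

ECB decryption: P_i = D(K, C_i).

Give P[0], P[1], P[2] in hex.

P[0]: D(K, 0x3) = 0x7.
P[1]: D(K, 0x3) = 0x7.
P[2]: D(K, 0x6) = 0x2.

P[0] = 0x7, P[1] = 0x7, P[2] = 0x2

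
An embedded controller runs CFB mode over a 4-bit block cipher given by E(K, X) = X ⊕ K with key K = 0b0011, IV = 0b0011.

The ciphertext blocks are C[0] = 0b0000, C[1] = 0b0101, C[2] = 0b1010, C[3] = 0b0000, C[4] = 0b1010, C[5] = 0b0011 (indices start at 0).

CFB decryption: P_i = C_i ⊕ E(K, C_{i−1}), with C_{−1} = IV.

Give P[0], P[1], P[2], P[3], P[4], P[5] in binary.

P[0]: E(K, 0b0011) = 0b0000; 0b0000 ⊕ 0b0000 = 0b0000.
P[1]: E(K, 0b0000) = 0b0011; 0b0101 ⊕ 0b0011 = 0b0110.
P[2]: E(K, 0b0101) = 0b0110; 0b1010 ⊕ 0b0110 = 0b1100.
P[3]: E(K, 0b1010) = 0b1001; 0b0000 ⊕ 0b1001 = 0b1001.
P[4]: E(K, 0b0000) = 0b0011; 0b1010 ⊕ 0b0011 = 0b1001.
P[5]: E(K, 0b1010) = 0b1001; 0b0011 ⊕ 0b1001 = 0b1010.

P[0] = 0b0000, P[1] = 0b0110, P[2] = 0b1100, P[3] = 0b1001, P[4] = 0b1001, P[5] = 0b1010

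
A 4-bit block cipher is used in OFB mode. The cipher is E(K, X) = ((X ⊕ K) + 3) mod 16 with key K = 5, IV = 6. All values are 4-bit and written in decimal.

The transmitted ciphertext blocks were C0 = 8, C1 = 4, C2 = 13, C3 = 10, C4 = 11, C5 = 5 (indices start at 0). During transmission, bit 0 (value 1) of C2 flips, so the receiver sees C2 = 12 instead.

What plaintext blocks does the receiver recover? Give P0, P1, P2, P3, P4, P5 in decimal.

OFB decryption: S_i = E(K, S_{i−1}) with S_{−1} = IV; P_i = C_i ⊕ S_i.
Only C2 changed, to 12. In OFB, a change in C_i flips the same bit in P_i only; the keystream is unaffected. Decrypting the received ciphertext:
P0: S = E(K, 6) = 6; 8 ⊕ 6 = 14.
P1: S = E(K, 6) = 6; 4 ⊕ 6 = 2.
P2: S = E(K, 6) = 6; 12 ⊕ 6 = 10.
P3: S = E(K, 6) = 6; 10 ⊕ 6 = 12.
P4: S = E(K, 6) = 6; 11 ⊕ 6 = 13.
P5: S = E(K, 6) = 6; 5 ⊕ 6 = 3.
Blocks that differ from the original plaintext: P2.

P0 = 14, P1 = 2, P2 = 10, P3 = 12, P4 = 13, P5 = 3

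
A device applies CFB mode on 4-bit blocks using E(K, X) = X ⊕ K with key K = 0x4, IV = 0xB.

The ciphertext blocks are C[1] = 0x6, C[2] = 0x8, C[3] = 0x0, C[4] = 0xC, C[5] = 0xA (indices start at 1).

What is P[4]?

P[4] = 0x8

CFB decryption: P_i = C_i ⊕ E(K, C_{i−1}), with C_{0} = IV.
P[4]: E(K, 0x0) = 0x4; 0xC ⊕ 0x4 = 0x8.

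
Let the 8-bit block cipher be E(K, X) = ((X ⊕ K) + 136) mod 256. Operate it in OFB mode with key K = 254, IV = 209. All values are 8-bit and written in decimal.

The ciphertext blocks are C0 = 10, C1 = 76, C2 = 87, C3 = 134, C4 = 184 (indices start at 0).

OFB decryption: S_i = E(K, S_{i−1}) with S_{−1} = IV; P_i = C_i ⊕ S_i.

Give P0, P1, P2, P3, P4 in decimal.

P0: S = E(K, 209) = 183; 10 ⊕ 183 = 189.
P1: S = E(K, 183) = 209; 76 ⊕ 209 = 157.
P2: S = E(K, 209) = 183; 87 ⊕ 183 = 224.
P3: S = E(K, 183) = 209; 134 ⊕ 209 = 87.
P4: S = E(K, 209) = 183; 184 ⊕ 183 = 15.

P0 = 189, P1 = 157, P2 = 224, P3 = 87, P4 = 15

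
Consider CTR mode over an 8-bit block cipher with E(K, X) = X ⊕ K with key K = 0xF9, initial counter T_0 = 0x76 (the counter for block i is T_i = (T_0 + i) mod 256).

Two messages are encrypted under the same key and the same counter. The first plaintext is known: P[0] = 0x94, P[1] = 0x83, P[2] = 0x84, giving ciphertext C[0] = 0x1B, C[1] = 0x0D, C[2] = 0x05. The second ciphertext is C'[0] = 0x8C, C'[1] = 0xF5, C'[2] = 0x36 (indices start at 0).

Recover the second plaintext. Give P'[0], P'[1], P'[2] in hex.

In CTR with a reused counter, both messages share the same keystream S_i, so C_i ⊕ C'_i = P_i ⊕ P'_i and thus P'_i = P_i ⊕ C_i ⊕ C'_i.
P'[0]: 0x94 ⊕ 0x1B ⊕ 0x8C = 0x03.
P'[1]: 0x83 ⊕ 0x0D ⊕ 0xF5 = 0x7B.
P'[2]: 0x84 ⊕ 0x05 ⊕ 0x36 = 0xB7.

P'[0] = 0x03, P'[1] = 0x7B, P'[2] = 0xB7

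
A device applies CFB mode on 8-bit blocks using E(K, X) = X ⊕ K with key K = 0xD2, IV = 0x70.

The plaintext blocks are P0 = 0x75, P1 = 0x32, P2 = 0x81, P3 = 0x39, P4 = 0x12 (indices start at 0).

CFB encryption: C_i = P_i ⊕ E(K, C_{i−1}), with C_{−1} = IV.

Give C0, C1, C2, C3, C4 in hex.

C0: E(K, 0x70) = 0xA2; 0x75 ⊕ 0xA2 = 0xD7.
C1: E(K, 0xD7) = 0x05; 0x32 ⊕ 0x05 = 0x37.
C2: E(K, 0x37) = 0xE5; 0x81 ⊕ 0xE5 = 0x64.
C3: E(K, 0x64) = 0xB6; 0x39 ⊕ 0xB6 = 0x8F.
C4: E(K, 0x8F) = 0x5D; 0x12 ⊕ 0x5D = 0x4F.

C0 = 0xD7, C1 = 0x37, C2 = 0x64, C3 = 0x8F, C4 = 0x4F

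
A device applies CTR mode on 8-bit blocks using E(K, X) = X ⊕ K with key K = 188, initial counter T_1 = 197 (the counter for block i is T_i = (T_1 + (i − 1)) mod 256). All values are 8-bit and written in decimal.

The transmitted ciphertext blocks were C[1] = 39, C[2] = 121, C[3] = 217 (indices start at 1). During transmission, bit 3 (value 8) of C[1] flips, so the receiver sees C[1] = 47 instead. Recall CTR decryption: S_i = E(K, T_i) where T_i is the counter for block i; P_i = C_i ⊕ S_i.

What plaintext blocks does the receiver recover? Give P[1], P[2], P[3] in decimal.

P[1] = 86, P[2] = 3, P[3] = 162

Only C[1] changed, to 47. In CTR, a change in C_i flips the same bit in P_i only; the keystream is unaffected. Decrypting the received ciphertext:
P[1]: T = 197, S = E(K, T) = 121; 47 ⊕ 121 = 86.
P[2]: T = 198, S = E(K, T) = 122; 121 ⊕ 122 = 3.
P[3]: T = 199, S = E(K, T) = 123; 217 ⊕ 123 = 162.
Blocks that differ from the original plaintext: P[1].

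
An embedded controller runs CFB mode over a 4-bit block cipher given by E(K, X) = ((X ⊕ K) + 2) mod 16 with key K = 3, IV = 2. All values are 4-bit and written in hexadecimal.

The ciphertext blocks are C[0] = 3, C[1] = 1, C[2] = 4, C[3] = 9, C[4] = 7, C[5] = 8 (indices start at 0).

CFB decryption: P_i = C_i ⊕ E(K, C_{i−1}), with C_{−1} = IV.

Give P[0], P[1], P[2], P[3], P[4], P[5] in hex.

P[0]: E(K, 2) = 3; 3 ⊕ 3 = 0.
P[1]: E(K, 3) = 2; 1 ⊕ 2 = 3.
P[2]: E(K, 1) = 4; 4 ⊕ 4 = 0.
P[3]: E(K, 4) = 9; 9 ⊕ 9 = 0.
P[4]: E(K, 9) = C; 7 ⊕ C = B.
P[5]: E(K, 7) = 6; 8 ⊕ 6 = E.

P[0] = 0, P[1] = 3, P[2] = 0, P[3] = 0, P[4] = B, P[5] = E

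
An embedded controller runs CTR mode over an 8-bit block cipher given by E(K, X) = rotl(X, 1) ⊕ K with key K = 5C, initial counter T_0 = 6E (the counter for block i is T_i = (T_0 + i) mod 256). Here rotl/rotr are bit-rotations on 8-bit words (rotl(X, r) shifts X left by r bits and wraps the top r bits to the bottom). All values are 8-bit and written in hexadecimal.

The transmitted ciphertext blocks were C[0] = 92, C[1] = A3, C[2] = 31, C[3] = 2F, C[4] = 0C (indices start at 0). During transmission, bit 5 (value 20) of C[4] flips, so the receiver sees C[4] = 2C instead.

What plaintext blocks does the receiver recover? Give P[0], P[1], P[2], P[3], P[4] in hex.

P[0] = 12, P[1] = 21, P[2] = 8D, P[3] = 91, P[4] = 94

CTR decryption: S_i = E(K, T_i) where T_i is the counter for block i; P_i = C_i ⊕ S_i.
Only C[4] changed, to 2C. In CTR, a change in C_i flips the same bit in P_i only; the keystream is unaffected. Decrypting the received ciphertext:
P[0]: T = 6E, S = E(K, T) = 80; 92 ⊕ 80 = 12.
P[1]: T = 6F, S = E(K, T) = 82; A3 ⊕ 82 = 21.
P[2]: T = 70, S = E(K, T) = BC; 31 ⊕ BC = 8D.
P[3]: T = 71, S = E(K, T) = BE; 2F ⊕ BE = 91.
P[4]: T = 72, S = E(K, T) = B8; 2C ⊕ B8 = 94.
Blocks that differ from the original plaintext: P[4].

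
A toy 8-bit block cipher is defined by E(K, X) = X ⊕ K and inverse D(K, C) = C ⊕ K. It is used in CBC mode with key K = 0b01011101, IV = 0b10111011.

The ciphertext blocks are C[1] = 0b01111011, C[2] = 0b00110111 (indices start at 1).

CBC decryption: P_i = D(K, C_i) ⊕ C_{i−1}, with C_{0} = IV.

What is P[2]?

P[2]: D(K, 0b00110111) = 0b01101010; 0b01101010 ⊕ 0b01111011 = 0b00010001.

P[2] = 0b00010001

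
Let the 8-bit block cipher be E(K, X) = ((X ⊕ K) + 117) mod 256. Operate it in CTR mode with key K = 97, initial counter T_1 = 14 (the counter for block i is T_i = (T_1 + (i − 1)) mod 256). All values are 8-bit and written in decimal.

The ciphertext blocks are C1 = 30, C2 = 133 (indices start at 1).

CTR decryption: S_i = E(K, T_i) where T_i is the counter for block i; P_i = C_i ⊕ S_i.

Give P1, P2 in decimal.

P1 = 250, P2 = 102

P1: T = 14, S = E(K, T) = 228; 30 ⊕ 228 = 250.
P2: T = 15, S = E(K, T) = 227; 133 ⊕ 227 = 102.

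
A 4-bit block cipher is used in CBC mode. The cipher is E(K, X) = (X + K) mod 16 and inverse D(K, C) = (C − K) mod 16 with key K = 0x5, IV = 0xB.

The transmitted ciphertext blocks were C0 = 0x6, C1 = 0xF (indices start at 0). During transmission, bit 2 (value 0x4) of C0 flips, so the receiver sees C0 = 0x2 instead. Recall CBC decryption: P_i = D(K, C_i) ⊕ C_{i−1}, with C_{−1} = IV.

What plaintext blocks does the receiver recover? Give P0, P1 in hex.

P0 = 0x6, P1 = 0x8

Only C0 changed, to 0x2. In CBC, a change in C_i garbles P_i and flips the same bit in P_{i+1}. Decrypting the received ciphertext:
P0: D(K, 0x2) = 0xD; 0xD ⊕ 0xB = 0x6.
P1: D(K, 0xF) = 0xA; 0xA ⊕ 0x2 = 0x8.
Blocks that differ from the original plaintext: P0, P1.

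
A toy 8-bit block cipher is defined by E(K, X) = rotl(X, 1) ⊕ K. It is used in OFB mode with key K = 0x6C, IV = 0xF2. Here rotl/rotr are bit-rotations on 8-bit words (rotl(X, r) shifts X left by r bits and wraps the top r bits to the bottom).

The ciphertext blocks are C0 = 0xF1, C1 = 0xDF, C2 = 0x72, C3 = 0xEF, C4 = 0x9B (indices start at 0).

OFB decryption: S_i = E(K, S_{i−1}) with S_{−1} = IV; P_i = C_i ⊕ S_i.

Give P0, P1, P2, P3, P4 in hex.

P0: S = E(K, 0xF2) = 0x89; 0xF1 ⊕ 0x89 = 0x78.
P1: S = E(K, 0x89) = 0x7F; 0xDF ⊕ 0x7F = 0xA0.
P2: S = E(K, 0x7F) = 0x92; 0x72 ⊕ 0x92 = 0xE0.
P3: S = E(K, 0x92) = 0x49; 0xEF ⊕ 0x49 = 0xA6.
P4: S = E(K, 0x49) = 0xFE; 0x9B ⊕ 0xFE = 0x65.

P0 = 0x78, P1 = 0xA0, P2 = 0xE0, P3 = 0xA6, P4 = 0x65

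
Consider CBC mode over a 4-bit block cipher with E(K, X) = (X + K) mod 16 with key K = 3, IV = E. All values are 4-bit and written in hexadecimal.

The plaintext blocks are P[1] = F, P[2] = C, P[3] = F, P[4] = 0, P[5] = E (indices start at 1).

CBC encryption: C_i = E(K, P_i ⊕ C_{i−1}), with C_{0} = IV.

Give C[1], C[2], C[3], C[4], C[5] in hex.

C[1] = 4, C[2] = B, C[3] = 7, C[4] = A, C[5] = 7

C[1]: P[1] ⊕ E = 1; E(K, 1) = 4.
C[2]: P[2] ⊕ 4 = 8; E(K, 8) = B.
C[3]: P[3] ⊕ B = 4; E(K, 4) = 7.
C[4]: P[4] ⊕ 7 = 7; E(K, 7) = A.
C[5]: P[5] ⊕ A = 4; E(K, 4) = 7.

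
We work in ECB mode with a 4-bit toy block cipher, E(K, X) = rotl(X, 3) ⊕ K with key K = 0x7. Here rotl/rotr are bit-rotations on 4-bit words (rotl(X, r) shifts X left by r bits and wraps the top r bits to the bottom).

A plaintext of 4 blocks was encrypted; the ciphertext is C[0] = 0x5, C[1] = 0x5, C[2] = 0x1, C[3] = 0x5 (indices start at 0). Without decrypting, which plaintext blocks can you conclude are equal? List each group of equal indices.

ECB encrypts each block independently with the same key, so equal ciphertext blocks imply equal plaintext blocks.
C[0] = C[1] = C[3] = 0x5, so P[0] = P[1] = P[3].

P[0] = P[1] = P[3]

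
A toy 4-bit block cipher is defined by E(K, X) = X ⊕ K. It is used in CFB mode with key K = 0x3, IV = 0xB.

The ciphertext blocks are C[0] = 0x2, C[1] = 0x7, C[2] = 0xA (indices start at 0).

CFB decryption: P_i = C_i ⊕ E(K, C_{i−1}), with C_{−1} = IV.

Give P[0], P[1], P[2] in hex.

P[0]: E(K, 0xB) = 0x8; 0x2 ⊕ 0x8 = 0xA.
P[1]: E(K, 0x2) = 0x1; 0x7 ⊕ 0x1 = 0x6.
P[2]: E(K, 0x7) = 0x4; 0xA ⊕ 0x4 = 0xE.

P[0] = 0xA, P[1] = 0x6, P[2] = 0xE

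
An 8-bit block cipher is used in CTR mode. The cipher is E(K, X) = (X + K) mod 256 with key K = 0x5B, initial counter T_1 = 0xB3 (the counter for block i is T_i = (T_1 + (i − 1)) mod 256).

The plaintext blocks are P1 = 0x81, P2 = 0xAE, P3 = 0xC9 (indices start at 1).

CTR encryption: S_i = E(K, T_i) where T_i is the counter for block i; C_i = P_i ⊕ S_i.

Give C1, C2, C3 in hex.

C1 = 0x8F, C2 = 0xA1, C3 = 0xD9

C1: T = 0xB3, S = E(K, T) = 0x0E; 0x81 ⊕ 0x0E = 0x8F.
C2: T = 0xB4, S = E(K, T) = 0x0F; 0xAE ⊕ 0x0F = 0xA1.
C3: T = 0xB5, S = E(K, T) = 0x10; 0xC9 ⊕ 0x10 = 0xD9.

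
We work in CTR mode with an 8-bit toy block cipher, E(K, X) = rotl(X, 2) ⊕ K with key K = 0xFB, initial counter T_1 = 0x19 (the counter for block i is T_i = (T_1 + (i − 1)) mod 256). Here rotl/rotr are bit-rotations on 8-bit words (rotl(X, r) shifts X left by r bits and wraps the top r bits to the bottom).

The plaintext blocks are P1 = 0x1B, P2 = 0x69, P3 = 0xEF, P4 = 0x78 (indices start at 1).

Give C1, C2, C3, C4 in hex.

C1 = 0x84, C2 = 0xFA, C3 = 0x78, C4 = 0xF3

CTR encryption: S_i = E(K, T_i) where T_i is the counter for block i; C_i = P_i ⊕ S_i.
C1: T = 0x19, S = E(K, T) = 0x9F; 0x1B ⊕ 0x9F = 0x84.
C2: T = 0x1A, S = E(K, T) = 0x93; 0x69 ⊕ 0x93 = 0xFA.
C3: T = 0x1B, S = E(K, T) = 0x97; 0xEF ⊕ 0x97 = 0x78.
C4: T = 0x1C, S = E(K, T) = 0x8B; 0x78 ⊕ 0x8B = 0xF3.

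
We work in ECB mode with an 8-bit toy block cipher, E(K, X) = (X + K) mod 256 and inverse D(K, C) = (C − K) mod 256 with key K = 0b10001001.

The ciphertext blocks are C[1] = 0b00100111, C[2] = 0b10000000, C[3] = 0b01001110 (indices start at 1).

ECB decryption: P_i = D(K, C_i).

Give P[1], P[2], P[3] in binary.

P[1] = 0b10011110, P[2] = 0b11110111, P[3] = 0b11000101

P[1]: D(K, 0b00100111) = 0b10011110.
P[2]: D(K, 0b10000000) = 0b11110111.
P[3]: D(K, 0b01001110) = 0b11000101.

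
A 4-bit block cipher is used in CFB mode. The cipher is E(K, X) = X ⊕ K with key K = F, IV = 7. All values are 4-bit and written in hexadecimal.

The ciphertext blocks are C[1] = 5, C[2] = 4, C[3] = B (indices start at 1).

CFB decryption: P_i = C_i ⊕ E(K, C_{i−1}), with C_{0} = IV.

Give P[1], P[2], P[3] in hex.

P[1] = D, P[2] = E, P[3] = 0

P[1]: E(K, 7) = 8; 5 ⊕ 8 = D.
P[2]: E(K, 5) = A; 4 ⊕ A = E.
P[3]: E(K, 4) = B; B ⊕ B = 0.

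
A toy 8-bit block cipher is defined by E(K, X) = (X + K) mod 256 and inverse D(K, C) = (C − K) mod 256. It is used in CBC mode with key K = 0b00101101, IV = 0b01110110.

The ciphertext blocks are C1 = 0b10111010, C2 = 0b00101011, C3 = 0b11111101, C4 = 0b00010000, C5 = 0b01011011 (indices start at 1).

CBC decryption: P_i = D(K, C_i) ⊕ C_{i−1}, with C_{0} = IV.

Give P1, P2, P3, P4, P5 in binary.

P1: D(K, 0b10111010) = 0b10001101; 0b10001101 ⊕ 0b01110110 = 0b11111011.
P2: D(K, 0b00101011) = 0b11111110; 0b11111110 ⊕ 0b10111010 = 0b01000100.
P3: D(K, 0b11111101) = 0b11010000; 0b11010000 ⊕ 0b00101011 = 0b11111011.
P4: D(K, 0b00010000) = 0b11100011; 0b11100011 ⊕ 0b11111101 = 0b00011110.
P5: D(K, 0b01011011) = 0b00101110; 0b00101110 ⊕ 0b00010000 = 0b00111110.

P1 = 0b11111011, P2 = 0b01000100, P3 = 0b11111011, P4 = 0b00011110, P5 = 0b00111110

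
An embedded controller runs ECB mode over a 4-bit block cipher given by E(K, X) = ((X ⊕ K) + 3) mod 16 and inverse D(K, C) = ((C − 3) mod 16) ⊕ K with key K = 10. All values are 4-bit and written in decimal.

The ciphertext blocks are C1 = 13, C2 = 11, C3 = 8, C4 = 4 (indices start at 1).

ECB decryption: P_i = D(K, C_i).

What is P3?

P3 = 15

P3: D(K, 8) = 15.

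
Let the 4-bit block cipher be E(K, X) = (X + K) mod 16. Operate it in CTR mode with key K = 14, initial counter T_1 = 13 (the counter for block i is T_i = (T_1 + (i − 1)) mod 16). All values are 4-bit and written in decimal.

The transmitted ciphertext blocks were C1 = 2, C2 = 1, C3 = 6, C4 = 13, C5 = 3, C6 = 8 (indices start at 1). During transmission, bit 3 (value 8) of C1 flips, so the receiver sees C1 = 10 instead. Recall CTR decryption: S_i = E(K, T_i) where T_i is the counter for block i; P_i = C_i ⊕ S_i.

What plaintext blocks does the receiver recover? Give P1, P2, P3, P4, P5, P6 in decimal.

P1 = 1, P2 = 13, P3 = 11, P4 = 3, P5 = 12, P6 = 8

Only C1 changed, to 10. In CTR, a change in C_i flips the same bit in P_i only; the keystream is unaffected. Decrypting the received ciphertext:
P1: T = 13, S = E(K, T) = 11; 10 ⊕ 11 = 1.
P2: T = 14, S = E(K, T) = 12; 1 ⊕ 12 = 13.
P3: T = 15, S = E(K, T) = 13; 6 ⊕ 13 = 11.
P4: T = 0, S = E(K, T) = 14; 13 ⊕ 14 = 3.
P5: T = 1, S = E(K, T) = 15; 3 ⊕ 15 = 12.
P6: T = 2, S = E(K, T) = 0; 8 ⊕ 0 = 8.
Blocks that differ from the original plaintext: P1.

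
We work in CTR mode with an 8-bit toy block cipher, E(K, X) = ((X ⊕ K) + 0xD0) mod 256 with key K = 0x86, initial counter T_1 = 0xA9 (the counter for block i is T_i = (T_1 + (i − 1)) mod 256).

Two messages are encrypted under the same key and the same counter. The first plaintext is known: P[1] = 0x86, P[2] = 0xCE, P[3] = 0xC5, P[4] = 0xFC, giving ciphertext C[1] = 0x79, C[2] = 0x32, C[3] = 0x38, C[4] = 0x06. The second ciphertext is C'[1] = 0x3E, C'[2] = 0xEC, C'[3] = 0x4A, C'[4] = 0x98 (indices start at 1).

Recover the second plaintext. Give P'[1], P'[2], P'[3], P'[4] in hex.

In CTR with a reused counter, both messages share the same keystream S_i, so C_i ⊕ C'_i = P_i ⊕ P'_i and thus P'_i = P_i ⊕ C_i ⊕ C'_i.
P'[1]: 0x86 ⊕ 0x79 ⊕ 0x3E = 0xC1.
P'[2]: 0xCE ⊕ 0x32 ⊕ 0xEC = 0x10.
P'[3]: 0xC5 ⊕ 0x38 ⊕ 0x4A = 0xB7.
P'[4]: 0xFC ⊕ 0x06 ⊕ 0x98 = 0x62.

P'[1] = 0xC1, P'[2] = 0x10, P'[3] = 0xB7, P'[4] = 0x62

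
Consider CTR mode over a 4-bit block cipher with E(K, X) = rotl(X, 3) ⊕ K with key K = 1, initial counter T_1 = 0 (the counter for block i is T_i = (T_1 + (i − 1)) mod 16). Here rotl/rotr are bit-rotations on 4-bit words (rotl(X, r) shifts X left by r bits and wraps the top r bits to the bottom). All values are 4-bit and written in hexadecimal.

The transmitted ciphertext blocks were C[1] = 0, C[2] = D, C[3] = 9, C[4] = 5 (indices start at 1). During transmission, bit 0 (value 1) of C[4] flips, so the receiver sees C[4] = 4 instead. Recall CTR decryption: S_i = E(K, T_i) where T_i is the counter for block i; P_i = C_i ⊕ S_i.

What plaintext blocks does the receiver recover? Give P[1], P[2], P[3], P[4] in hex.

P[1] = 1, P[2] = 4, P[3] = 9, P[4] = C

Only C[4] changed, to 4. In CTR, a change in C_i flips the same bit in P_i only; the keystream is unaffected. Decrypting the received ciphertext:
P[1]: T = 0, S = E(K, T) = 1; 0 ⊕ 1 = 1.
P[2]: T = 1, S = E(K, T) = 9; D ⊕ 9 = 4.
P[3]: T = 2, S = E(K, T) = 0; 9 ⊕ 0 = 9.
P[4]: T = 3, S = E(K, T) = 8; 4 ⊕ 8 = C.
Blocks that differ from the original plaintext: P[4].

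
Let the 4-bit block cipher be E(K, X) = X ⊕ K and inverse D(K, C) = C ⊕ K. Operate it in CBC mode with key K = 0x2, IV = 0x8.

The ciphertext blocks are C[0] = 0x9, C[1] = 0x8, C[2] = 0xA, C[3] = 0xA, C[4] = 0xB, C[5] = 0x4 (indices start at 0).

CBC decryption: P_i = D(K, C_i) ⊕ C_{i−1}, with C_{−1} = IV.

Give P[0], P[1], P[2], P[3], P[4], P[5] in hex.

P[0]: D(K, 0x9) = 0xB; 0xB ⊕ 0x8 = 0x3.
P[1]: D(K, 0x8) = 0xA; 0xA ⊕ 0x9 = 0x3.
P[2]: D(K, 0xA) = 0x8; 0x8 ⊕ 0x8 = 0x0.
P[3]: D(K, 0xA) = 0x8; 0x8 ⊕ 0xA = 0x2.
P[4]: D(K, 0xB) = 0x9; 0x9 ⊕ 0xA = 0x3.
P[5]: D(K, 0x4) = 0x6; 0x6 ⊕ 0xB = 0xD.

P[0] = 0x3, P[1] = 0x3, P[2] = 0x0, P[3] = 0x2, P[4] = 0x3, P[5] = 0xD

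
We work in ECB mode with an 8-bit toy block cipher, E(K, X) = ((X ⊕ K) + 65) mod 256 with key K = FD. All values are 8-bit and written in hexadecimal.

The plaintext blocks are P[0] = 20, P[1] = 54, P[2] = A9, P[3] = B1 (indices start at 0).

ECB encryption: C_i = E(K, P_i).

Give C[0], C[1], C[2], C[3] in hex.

C[0] = 42, C[1] = 0E, C[2] = B9, C[3] = B1

C[0]: E(K, 20) = 42.
C[1]: E(K, 54) = 0E.
C[2]: E(K, A9) = B9.
C[3]: E(K, B1) = B1.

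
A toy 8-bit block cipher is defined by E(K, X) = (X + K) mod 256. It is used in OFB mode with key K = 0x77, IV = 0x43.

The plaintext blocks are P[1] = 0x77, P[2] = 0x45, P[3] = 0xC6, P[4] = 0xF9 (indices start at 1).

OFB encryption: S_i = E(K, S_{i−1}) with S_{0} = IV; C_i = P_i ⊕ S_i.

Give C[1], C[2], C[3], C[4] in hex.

C[1]: S = E(K, 0x43) = 0xBA; 0x77 ⊕ 0xBA = 0xCD.
C[2]: S = E(K, 0xBA) = 0x31; 0x45 ⊕ 0x31 = 0x74.
C[3]: S = E(K, 0x31) = 0xA8; 0xC6 ⊕ 0xA8 = 0x6E.
C[4]: S = E(K, 0xA8) = 0x1F; 0xF9 ⊕ 0x1F = 0xE6.

C[1] = 0xCD, C[2] = 0x74, C[3] = 0x6E, C[4] = 0xE6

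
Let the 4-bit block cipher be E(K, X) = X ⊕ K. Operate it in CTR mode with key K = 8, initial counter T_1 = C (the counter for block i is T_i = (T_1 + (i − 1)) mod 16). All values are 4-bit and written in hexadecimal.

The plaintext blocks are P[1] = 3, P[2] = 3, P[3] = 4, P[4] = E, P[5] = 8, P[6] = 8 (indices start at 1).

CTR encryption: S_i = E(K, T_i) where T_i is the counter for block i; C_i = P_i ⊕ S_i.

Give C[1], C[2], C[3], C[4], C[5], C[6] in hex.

C[1]: T = C, S = E(K, T) = 4; 3 ⊕ 4 = 7.
C[2]: T = D, S = E(K, T) = 5; 3 ⊕ 5 = 6.
C[3]: T = E, S = E(K, T) = 6; 4 ⊕ 6 = 2.
C[4]: T = F, S = E(K, T) = 7; E ⊕ 7 = 9.
C[5]: T = 0, S = E(K, T) = 8; 8 ⊕ 8 = 0.
C[6]: T = 1, S = E(K, T) = 9; 8 ⊕ 9 = 1.

C[1] = 7, C[2] = 6, C[3] = 2, C[4] = 9, C[5] = 0, C[6] = 1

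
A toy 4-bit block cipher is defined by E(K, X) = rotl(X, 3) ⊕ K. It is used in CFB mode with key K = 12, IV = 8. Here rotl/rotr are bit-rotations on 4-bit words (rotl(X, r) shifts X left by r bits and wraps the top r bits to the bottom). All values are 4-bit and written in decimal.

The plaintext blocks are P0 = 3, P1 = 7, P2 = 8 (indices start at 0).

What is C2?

C2 = 7

CFB encryption: C_i = P_i ⊕ E(K, C_{i−1}), with C_{−1} = IV.
C0: E(K, 8) = 8; 3 ⊕ 8 = 11.
C1: E(K, 11) = 1; 7 ⊕ 1 = 6.
C2: E(K, 6) = 15; 8 ⊕ 15 = 7.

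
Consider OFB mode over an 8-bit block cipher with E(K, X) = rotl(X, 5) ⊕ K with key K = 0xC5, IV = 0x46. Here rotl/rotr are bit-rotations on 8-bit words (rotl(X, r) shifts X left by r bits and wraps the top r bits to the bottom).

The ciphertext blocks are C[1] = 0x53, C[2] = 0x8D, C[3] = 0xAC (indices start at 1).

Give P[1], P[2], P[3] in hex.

P[1] = 0x5E, P[2] = 0xE9, P[3] = 0xE5

OFB decryption: S_i = E(K, S_{i−1}) with S_{0} = IV; P_i = C_i ⊕ S_i.
P[1]: S = E(K, 0x46) = 0x0D; 0x53 ⊕ 0x0D = 0x5E.
P[2]: S = E(K, 0x0D) = 0x64; 0x8D ⊕ 0x64 = 0xE9.
P[3]: S = E(K, 0x64) = 0x49; 0xAC ⊕ 0x49 = 0xE5.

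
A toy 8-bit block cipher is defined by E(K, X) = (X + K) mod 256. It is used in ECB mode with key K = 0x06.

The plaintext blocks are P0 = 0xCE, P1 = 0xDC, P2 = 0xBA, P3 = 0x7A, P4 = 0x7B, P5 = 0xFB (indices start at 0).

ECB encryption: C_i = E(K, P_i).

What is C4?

C4: E(K, 0x7B) = 0x81.

C4 = 0x81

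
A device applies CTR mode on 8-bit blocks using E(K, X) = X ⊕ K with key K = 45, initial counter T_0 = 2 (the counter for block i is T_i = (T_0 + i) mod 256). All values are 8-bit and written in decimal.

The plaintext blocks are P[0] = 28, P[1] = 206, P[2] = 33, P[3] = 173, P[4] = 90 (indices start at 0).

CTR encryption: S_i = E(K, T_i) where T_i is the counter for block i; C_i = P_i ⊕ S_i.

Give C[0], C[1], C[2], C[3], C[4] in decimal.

C[0]: T = 2, S = E(K, T) = 47; 28 ⊕ 47 = 51.
C[1]: T = 3, S = E(K, T) = 46; 206 ⊕ 46 = 224.
C[2]: T = 4, S = E(K, T) = 41; 33 ⊕ 41 = 8.
C[3]: T = 5, S = E(K, T) = 40; 173 ⊕ 40 = 133.
C[4]: T = 6, S = E(K, T) = 43; 90 ⊕ 43 = 113.

C[0] = 51, C[1] = 224, C[2] = 8, C[3] = 133, C[4] = 113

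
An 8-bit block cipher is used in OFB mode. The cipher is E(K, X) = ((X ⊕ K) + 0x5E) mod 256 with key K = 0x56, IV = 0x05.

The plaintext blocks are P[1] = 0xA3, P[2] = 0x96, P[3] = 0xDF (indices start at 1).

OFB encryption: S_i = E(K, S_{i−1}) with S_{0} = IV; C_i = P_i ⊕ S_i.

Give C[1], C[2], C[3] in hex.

C[1] = 0x12, C[2] = 0xD3, C[3] = 0xAE

C[1]: S = E(K, 0x05) = 0xB1; 0xA3 ⊕ 0xB1 = 0x12.
C[2]: S = E(K, 0xB1) = 0x45; 0x96 ⊕ 0x45 = 0xD3.
C[3]: S = E(K, 0x45) = 0x71; 0xDF ⊕ 0x71 = 0xAE.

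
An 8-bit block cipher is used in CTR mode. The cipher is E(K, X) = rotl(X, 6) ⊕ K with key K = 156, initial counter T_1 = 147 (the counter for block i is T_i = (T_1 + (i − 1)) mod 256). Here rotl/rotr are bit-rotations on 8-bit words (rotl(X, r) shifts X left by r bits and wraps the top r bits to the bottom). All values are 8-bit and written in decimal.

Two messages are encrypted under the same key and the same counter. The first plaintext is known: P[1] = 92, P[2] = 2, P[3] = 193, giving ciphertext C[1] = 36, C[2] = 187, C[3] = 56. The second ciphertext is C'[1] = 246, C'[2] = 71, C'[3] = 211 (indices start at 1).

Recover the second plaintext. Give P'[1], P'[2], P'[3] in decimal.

In CTR with a reused counter, both messages share the same keystream S_i, so C_i ⊕ C'_i = P_i ⊕ P'_i and thus P'_i = P_i ⊕ C_i ⊕ C'_i.
P'[1]: 92 ⊕ 36 ⊕ 246 = 142.
P'[2]: 2 ⊕ 187 ⊕ 71 = 254.
P'[3]: 193 ⊕ 56 ⊕ 211 = 42.

P'[1] = 142, P'[2] = 254, P'[3] = 42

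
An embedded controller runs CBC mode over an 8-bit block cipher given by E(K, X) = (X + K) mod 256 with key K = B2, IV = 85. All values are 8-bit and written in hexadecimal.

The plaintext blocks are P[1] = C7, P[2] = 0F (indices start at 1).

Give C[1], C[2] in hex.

C[1] = F4, C[2] = AD

CBC encryption: C_i = E(K, P_i ⊕ C_{i−1}), with C_{0} = IV.
C[1]: P[1] ⊕ 85 = 42; E(K, 42) = F4.
C[2]: P[2] ⊕ F4 = FB; E(K, FB) = AD.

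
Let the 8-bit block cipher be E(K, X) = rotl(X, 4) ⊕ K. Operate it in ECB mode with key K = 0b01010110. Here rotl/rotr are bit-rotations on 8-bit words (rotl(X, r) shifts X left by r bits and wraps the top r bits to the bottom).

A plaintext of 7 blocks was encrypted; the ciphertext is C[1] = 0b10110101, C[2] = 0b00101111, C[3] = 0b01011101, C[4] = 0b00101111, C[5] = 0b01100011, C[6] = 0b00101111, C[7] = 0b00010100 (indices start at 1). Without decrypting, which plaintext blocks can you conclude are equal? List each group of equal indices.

P[2] = P[4] = P[6]

ECB encrypts each block independently with the same key, so equal ciphertext blocks imply equal plaintext blocks.
C[2] = C[4] = C[6] = 0b00101111, so P[2] = P[4] = P[6].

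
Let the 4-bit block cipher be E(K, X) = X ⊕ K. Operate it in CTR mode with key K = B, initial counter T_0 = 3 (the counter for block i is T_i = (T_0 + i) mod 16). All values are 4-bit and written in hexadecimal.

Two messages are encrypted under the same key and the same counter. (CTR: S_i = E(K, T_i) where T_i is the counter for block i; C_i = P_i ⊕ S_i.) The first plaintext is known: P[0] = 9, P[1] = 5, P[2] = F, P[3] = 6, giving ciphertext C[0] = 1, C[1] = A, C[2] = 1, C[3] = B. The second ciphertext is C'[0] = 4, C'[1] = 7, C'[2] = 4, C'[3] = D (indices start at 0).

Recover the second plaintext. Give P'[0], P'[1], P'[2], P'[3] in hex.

In CTR with a reused counter, both messages share the same keystream S_i, so C_i ⊕ C'_i = P_i ⊕ P'_i and thus P'_i = P_i ⊕ C_i ⊕ C'_i.
P'[0]: 9 ⊕ 1 ⊕ 4 = C.
P'[1]: 5 ⊕ A ⊕ 7 = 8.
P'[2]: F ⊕ 1 ⊕ 4 = A.
P'[3]: 6 ⊕ B ⊕ D = 0.

P'[0] = C, P'[1] = 8, P'[2] = A, P'[3] = 0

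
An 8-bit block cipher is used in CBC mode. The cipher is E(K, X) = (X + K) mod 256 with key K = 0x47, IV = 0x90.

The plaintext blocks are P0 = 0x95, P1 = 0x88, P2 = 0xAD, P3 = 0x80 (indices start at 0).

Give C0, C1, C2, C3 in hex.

C0 = 0x4C, C1 = 0x0B, C2 = 0xED, C3 = 0xB4

CBC encryption: C_i = E(K, P_i ⊕ C_{i−1}), with C_{−1} = IV.
C0: P0 ⊕ 0x90 = 0x05; E(K, 0x05) = 0x4C.
C1: P1 ⊕ 0x4C = 0xC4; E(K, 0xC4) = 0x0B.
C2: P2 ⊕ 0x0B = 0xA6; E(K, 0xA6) = 0xED.
C3: P3 ⊕ 0xED = 0x6D; E(K, 0x6D) = 0xB4.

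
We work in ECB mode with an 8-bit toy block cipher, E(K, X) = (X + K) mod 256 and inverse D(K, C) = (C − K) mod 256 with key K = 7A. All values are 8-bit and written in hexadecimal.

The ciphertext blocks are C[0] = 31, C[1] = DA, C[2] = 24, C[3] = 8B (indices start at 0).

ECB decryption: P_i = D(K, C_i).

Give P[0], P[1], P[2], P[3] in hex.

P[0] = B7, P[1] = 60, P[2] = AA, P[3] = 11

P[0]: D(K, 31) = B7.
P[1]: D(K, DA) = 60.
P[2]: D(K, 24) = AA.
P[3]: D(K, 8B) = 11.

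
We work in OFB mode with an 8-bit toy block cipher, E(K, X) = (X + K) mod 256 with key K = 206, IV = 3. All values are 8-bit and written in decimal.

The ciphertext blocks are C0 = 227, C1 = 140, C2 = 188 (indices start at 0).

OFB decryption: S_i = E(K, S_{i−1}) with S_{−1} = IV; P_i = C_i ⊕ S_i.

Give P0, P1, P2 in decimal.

P0: S = E(K, 3) = 209; 227 ⊕ 209 = 50.
P1: S = E(K, 209) = 159; 140 ⊕ 159 = 19.
P2: S = E(K, 159) = 109; 188 ⊕ 109 = 209.

P0 = 50, P1 = 19, P2 = 209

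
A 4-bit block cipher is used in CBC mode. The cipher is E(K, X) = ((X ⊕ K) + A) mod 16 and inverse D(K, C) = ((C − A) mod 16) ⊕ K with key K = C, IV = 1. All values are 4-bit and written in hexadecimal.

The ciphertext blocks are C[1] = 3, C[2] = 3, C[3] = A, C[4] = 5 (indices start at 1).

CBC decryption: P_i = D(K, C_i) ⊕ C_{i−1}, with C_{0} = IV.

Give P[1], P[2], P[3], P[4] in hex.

P[1]: D(K, 3) = 5; 5 ⊕ 1 = 4.
P[2]: D(K, 3) = 5; 5 ⊕ 3 = 6.
P[3]: D(K, A) = C; C ⊕ 3 = F.
P[4]: D(K, 5) = 7; 7 ⊕ A = D.

P[1] = 4, P[2] = 6, P[3] = F, P[4] = D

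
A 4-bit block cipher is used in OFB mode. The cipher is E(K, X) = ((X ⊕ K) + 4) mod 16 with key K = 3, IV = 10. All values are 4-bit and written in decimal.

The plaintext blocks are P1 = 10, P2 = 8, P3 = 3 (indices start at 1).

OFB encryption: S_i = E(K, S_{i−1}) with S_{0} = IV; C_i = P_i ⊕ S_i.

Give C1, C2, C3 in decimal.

C1: S = E(K, 10) = 13; 10 ⊕ 13 = 7.
C2: S = E(K, 13) = 2; 8 ⊕ 2 = 10.
C3: S = E(K, 2) = 5; 3 ⊕ 5 = 6.

C1 = 7, C2 = 10, C3 = 6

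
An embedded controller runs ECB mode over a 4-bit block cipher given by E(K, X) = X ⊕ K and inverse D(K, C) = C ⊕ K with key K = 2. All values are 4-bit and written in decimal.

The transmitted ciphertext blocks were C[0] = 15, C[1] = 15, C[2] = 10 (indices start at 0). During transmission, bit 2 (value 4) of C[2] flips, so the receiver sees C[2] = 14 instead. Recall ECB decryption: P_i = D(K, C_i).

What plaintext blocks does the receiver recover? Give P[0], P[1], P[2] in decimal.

Only C[2] changed, to 14. In ECB, a change in C_i affects only P_i. Decrypting the received ciphertext:
P[0]: D(K, 15) = 13.
P[1]: D(K, 15) = 13.
P[2]: D(K, 14) = 12.
Blocks that differ from the original plaintext: P[2].

P[0] = 13, P[1] = 13, P[2] = 12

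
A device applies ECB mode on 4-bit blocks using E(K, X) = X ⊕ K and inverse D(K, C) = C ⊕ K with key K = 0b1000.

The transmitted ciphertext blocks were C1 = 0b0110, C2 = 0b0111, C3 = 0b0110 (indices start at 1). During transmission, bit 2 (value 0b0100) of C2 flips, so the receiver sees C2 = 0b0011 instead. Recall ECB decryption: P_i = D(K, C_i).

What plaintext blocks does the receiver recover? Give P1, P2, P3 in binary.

Only C2 changed, to 0b0011. In ECB, a change in C_i affects only P_i. Decrypting the received ciphertext:
P1: D(K, 0b0110) = 0b1110.
P2: D(K, 0b0011) = 0b1011.
P3: D(K, 0b0110) = 0b1110.
Blocks that differ from the original plaintext: P2.

P1 = 0b1110, P2 = 0b1011, P3 = 0b1110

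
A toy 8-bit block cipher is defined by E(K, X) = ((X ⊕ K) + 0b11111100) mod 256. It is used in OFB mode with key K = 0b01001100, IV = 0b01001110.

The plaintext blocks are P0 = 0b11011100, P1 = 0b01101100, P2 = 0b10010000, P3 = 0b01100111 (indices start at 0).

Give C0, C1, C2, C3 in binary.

C0 = 0b00100010, C1 = 0b11000010, C2 = 0b01001110, C3 = 0b11101001

OFB encryption: S_i = E(K, S_{i−1}) with S_{−1} = IV; C_i = P_i ⊕ S_i.
C0: S = E(K, 0b01001110) = 0b11111110; 0b11011100 ⊕ 0b11111110 = 0b00100010.
C1: S = E(K, 0b11111110) = 0b10101110; 0b01101100 ⊕ 0b10101110 = 0b11000010.
C2: S = E(K, 0b10101110) = 0b11011110; 0b10010000 ⊕ 0b11011110 = 0b01001110.
C3: S = E(K, 0b11011110) = 0b10001110; 0b01100111 ⊕ 0b10001110 = 0b11101001.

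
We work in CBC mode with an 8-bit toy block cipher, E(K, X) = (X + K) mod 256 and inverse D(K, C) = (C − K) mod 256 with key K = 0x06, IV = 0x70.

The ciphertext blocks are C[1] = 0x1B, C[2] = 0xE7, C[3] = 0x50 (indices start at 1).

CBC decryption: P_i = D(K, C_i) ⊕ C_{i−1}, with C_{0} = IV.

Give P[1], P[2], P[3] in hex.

P[1]: D(K, 0x1B) = 0x15; 0x15 ⊕ 0x70 = 0x65.
P[2]: D(K, 0xE7) = 0xE1; 0xE1 ⊕ 0x1B = 0xFA.
P[3]: D(K, 0x50) = 0x4A; 0x4A ⊕ 0xE7 = 0xAD.

P[1] = 0x65, P[2] = 0xFA, P[3] = 0xAD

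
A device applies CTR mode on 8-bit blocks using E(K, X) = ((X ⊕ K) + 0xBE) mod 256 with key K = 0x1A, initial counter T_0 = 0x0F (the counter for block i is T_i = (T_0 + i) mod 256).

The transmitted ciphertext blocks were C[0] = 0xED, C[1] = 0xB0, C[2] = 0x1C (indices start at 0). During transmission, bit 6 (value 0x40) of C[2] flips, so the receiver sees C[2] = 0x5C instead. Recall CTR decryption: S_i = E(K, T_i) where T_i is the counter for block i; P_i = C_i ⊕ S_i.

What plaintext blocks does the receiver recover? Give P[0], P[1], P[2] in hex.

P[0] = 0x3E, P[1] = 0x78, P[2] = 0x95

Only C[2] changed, to 0x5C. In CTR, a change in C_i flips the same bit in P_i only; the keystream is unaffected. Decrypting the received ciphertext:
P[0]: T = 0x0F, S = E(K, T) = 0xD3; 0xED ⊕ 0xD3 = 0x3E.
P[1]: T = 0x10, S = E(K, T) = 0xC8; 0xB0 ⊕ 0xC8 = 0x78.
P[2]: T = 0x11, S = E(K, T) = 0xC9; 0x5C ⊕ 0xC9 = 0x95.
Blocks that differ from the original plaintext: P[2].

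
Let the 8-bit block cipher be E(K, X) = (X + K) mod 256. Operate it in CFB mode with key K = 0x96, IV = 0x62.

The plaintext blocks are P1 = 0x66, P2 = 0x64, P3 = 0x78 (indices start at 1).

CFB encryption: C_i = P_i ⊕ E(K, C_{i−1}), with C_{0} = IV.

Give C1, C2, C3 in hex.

C1: E(K, 0x62) = 0xF8; 0x66 ⊕ 0xF8 = 0x9E.
C2: E(K, 0x9E) = 0x34; 0x64 ⊕ 0x34 = 0x50.
C3: E(K, 0x50) = 0xE6; 0x78 ⊕ 0xE6 = 0x9E.

C1 = 0x9E, C2 = 0x50, C3 = 0x9E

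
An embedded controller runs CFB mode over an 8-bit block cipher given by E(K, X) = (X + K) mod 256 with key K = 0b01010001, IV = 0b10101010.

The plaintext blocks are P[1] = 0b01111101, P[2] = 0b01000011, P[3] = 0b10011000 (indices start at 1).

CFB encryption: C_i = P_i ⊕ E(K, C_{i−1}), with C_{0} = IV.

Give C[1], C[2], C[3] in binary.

C[1]: E(K, 0b10101010) = 0b11111011; 0b01111101 ⊕ 0b11111011 = 0b10000110.
C[2]: E(K, 0b10000110) = 0b11010111; 0b01000011 ⊕ 0b11010111 = 0b10010100.
C[3]: E(K, 0b10010100) = 0b11100101; 0b10011000 ⊕ 0b11100101 = 0b01111101.

C[1] = 0b10000110, C[2] = 0b10010100, C[3] = 0b01111101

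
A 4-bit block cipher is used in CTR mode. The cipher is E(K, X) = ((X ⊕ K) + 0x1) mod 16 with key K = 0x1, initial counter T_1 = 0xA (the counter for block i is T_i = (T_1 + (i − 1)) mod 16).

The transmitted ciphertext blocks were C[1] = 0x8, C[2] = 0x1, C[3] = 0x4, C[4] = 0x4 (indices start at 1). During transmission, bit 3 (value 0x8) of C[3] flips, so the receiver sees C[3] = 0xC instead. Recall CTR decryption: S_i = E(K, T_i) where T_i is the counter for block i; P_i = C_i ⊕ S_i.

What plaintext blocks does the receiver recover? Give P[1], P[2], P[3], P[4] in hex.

Only C[3] changed, to 0xC. In CTR, a change in C_i flips the same bit in P_i only; the keystream is unaffected. Decrypting the received ciphertext:
P[1]: T = 0xA, S = E(K, T) = 0xC; 0x8 ⊕ 0xC = 0x4.
P[2]: T = 0xB, S = E(K, T) = 0xB; 0x1 ⊕ 0xB = 0xA.
P[3]: T = 0xC, S = E(K, T) = 0xE; 0xC ⊕ 0xE = 0x2.
P[4]: T = 0xD, S = E(K, T) = 0xD; 0x4 ⊕ 0xD = 0x9.
Blocks that differ from the original plaintext: P[3].

P[1] = 0x4, P[2] = 0xA, P[3] = 0x2, P[4] = 0x9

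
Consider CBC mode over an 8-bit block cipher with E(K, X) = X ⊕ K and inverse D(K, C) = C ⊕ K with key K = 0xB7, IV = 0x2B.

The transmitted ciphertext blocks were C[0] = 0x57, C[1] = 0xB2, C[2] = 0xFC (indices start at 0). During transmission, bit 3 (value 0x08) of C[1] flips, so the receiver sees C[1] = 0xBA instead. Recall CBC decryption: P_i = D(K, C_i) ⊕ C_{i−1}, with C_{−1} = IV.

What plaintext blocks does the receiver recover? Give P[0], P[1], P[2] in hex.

Only C[1] changed, to 0xBA. In CBC, a change in C_i garbles P_i and flips the same bit in P_{i+1}. Decrypting the received ciphertext:
P[0]: D(K, 0x57) = 0xE0; 0xE0 ⊕ 0x2B = 0xCB.
P[1]: D(K, 0xBA) = 0x0D; 0x0D ⊕ 0x57 = 0x5A.
P[2]: D(K, 0xFC) = 0x4B; 0x4B ⊕ 0xBA = 0xF1.
Blocks that differ from the original plaintext: P[1], P[2].

P[0] = 0xCB, P[1] = 0x5A, P[2] = 0xF1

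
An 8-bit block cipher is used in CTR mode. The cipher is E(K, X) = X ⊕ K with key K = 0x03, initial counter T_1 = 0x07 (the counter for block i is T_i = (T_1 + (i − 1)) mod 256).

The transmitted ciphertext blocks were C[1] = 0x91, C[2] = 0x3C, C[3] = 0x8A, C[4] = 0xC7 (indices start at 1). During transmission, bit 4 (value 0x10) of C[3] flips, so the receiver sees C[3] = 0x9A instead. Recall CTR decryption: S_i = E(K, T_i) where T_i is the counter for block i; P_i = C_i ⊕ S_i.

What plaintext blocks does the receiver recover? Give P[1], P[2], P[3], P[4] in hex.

Only C[3] changed, to 0x9A. In CTR, a change in C_i flips the same bit in P_i only; the keystream is unaffected. Decrypting the received ciphertext:
P[1]: T = 0x07, S = E(K, T) = 0x04; 0x91 ⊕ 0x04 = 0x95.
P[2]: T = 0x08, S = E(K, T) = 0x0B; 0x3C ⊕ 0x0B = 0x37.
P[3]: T = 0x09, S = E(K, T) = 0x0A; 0x9A ⊕ 0x0A = 0x90.
P[4]: T = 0x0A, S = E(K, T) = 0x09; 0xC7 ⊕ 0x09 = 0xCE.
Blocks that differ from the original plaintext: P[3].

P[1] = 0x95, P[2] = 0x37, P[3] = 0x90, P[4] = 0xCE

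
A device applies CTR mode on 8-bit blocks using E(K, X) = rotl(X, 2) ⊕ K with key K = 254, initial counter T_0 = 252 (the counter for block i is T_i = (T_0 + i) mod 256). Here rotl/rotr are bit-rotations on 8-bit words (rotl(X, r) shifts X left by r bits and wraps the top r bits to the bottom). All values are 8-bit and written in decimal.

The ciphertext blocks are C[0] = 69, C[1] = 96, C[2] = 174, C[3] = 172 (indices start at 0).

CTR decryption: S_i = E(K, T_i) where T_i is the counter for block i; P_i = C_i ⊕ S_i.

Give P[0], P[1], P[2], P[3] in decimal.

P[0] = 72, P[1] = 105, P[2] = 171, P[3] = 173

P[0]: T = 252, S = E(K, T) = 13; 69 ⊕ 13 = 72.
P[1]: T = 253, S = E(K, T) = 9; 96 ⊕ 9 = 105.
P[2]: T = 254, S = E(K, T) = 5; 174 ⊕ 5 = 171.
P[3]: T = 255, S = E(K, T) = 1; 172 ⊕ 1 = 173.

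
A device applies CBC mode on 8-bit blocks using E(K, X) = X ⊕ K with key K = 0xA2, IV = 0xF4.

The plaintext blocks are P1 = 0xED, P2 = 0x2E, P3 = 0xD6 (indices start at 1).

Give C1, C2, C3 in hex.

C1 = 0xBB, C2 = 0x37, C3 = 0x43

CBC encryption: C_i = E(K, P_i ⊕ C_{i−1}), with C_{0} = IV.
C1: P1 ⊕ 0xF4 = 0x19; E(K, 0x19) = 0xBB.
C2: P2 ⊕ 0xBB = 0x95; E(K, 0x95) = 0x37.
C3: P3 ⊕ 0x37 = 0xE1; E(K, 0xE1) = 0x43.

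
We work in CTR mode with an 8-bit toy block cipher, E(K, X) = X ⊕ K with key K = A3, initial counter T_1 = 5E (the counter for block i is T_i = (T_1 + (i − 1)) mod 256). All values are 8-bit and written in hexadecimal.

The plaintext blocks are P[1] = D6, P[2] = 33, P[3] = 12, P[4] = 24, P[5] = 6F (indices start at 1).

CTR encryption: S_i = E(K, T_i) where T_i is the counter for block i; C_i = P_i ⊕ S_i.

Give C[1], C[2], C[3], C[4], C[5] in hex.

C[1] = 2B, C[2] = CF, C[3] = D1, C[4] = E6, C[5] = AE

C[1]: T = 5E, S = E(K, T) = FD; D6 ⊕ FD = 2B.
C[2]: T = 5F, S = E(K, T) = FC; 33 ⊕ FC = CF.
C[3]: T = 60, S = E(K, T) = C3; 12 ⊕ C3 = D1.
C[4]: T = 61, S = E(K, T) = C2; 24 ⊕ C2 = E6.
C[5]: T = 62, S = E(K, T) = C1; 6F ⊕ C1 = AE.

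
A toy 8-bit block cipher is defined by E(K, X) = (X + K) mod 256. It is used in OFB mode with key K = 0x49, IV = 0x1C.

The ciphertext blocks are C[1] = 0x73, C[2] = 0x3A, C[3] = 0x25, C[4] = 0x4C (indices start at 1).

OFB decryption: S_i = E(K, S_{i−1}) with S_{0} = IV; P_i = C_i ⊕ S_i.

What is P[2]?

P[1]: S = E(K, 0x1C) = 0x65; 0x73 ⊕ 0x65 = 0x16.
P[2]: S = E(K, 0x65) = 0xAE; 0x3A ⊕ 0xAE = 0x94.

P[2] = 0x94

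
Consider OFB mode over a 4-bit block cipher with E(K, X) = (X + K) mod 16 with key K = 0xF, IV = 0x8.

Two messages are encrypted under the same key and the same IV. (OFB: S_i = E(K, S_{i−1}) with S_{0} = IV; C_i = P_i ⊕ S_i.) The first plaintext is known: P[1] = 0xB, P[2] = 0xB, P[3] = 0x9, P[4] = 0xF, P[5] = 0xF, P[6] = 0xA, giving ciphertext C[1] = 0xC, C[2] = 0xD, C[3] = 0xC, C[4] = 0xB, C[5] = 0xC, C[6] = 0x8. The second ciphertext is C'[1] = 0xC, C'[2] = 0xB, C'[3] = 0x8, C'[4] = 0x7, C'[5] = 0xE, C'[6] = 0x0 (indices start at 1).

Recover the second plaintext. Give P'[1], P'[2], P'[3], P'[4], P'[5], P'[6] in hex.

In OFB with a reused IV, both messages share the same keystream S_i, so C_i ⊕ C'_i = P_i ⊕ P'_i and thus P'_i = P_i ⊕ C_i ⊕ C'_i.
P'[1]: 0xB ⊕ 0xC ⊕ 0xC = 0xB.
P'[2]: 0xB ⊕ 0xD ⊕ 0xB = 0xD.
P'[3]: 0x9 ⊕ 0xC ⊕ 0x8 = 0xD.
P'[4]: 0xF ⊕ 0xB ⊕ 0x7 = 0x3.
P'[5]: 0xF ⊕ 0xC ⊕ 0xE = 0xD.
P'[6]: 0xA ⊕ 0x8 ⊕ 0x0 = 0x2.

P'[1] = 0xB, P'[2] = 0xD, P'[3] = 0xD, P'[4] = 0x3, P'[5] = 0xD, P'[6] = 0x2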